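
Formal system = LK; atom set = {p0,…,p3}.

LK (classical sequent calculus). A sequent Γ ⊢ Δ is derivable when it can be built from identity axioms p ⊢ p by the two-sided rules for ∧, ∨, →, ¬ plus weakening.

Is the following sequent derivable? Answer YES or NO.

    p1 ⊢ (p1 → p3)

Search for a countermodel by truth-table:
  v=0000: Γ:[p1=F] Δ:[(p1 → p3)=T] refutes=False
  v=0001: Γ:[p1=F] Δ:[(p1 → p3)=T] refutes=False
  v=0010: Γ:[p1=F] Δ:[(p1 → p3)=T] refutes=False
  v=0011: Γ:[p1=F] Δ:[(p1 → p3)=T] refutes=False
  v=0100: Γ:[p1=T] Δ:[(p1 → p3)=F] refutes=True  ← countermodel

Result: NO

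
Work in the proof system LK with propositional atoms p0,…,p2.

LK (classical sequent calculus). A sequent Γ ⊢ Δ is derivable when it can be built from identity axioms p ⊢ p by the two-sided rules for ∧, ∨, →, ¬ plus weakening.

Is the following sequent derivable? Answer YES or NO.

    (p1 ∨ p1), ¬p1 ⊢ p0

Proof tree:
[¬L] (p1 ∨ p1), ¬p1 ⊢ p0
  [WR] (p1 ∨ p1) ⊢ p1, p0
    [∨L] (p1 ∨ p1) ⊢ p1
      [Ax] p1 ⊢ p1
      [Ax] p1 ⊢ p1

Result: YES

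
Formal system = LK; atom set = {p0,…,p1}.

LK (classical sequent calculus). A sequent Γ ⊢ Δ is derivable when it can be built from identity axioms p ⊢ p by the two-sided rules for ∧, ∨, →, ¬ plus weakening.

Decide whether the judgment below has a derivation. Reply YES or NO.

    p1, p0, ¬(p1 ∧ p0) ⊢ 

Derivation (root first):
[¬L] p1, p0, ¬(p1 ∧ p0) ⊢ 
  [∧R] p1, p0 ⊢ (p1 ∧ p0)
    [Ax] p1 ⊢ p1
    [WL] p0, p1 ⊢ p0
      [Ax] p0 ⊢ p0

Result: YES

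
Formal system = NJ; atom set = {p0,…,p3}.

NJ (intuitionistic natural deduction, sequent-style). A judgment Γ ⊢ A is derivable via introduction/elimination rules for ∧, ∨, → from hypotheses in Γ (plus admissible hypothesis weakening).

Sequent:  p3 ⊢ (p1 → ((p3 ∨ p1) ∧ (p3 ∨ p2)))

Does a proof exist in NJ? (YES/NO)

Derivation trace:
[→I] p3 ⊢ (p1 → ((p3 ∨ p1) ∧ (p3 ∨ p2)))
  [∧I] p1, p3 ⊢ ((p3 ∨ p1) ∧ (p3 ∨ p2))
    [∨I₁] p3 ⊢ (p3 ∨ p1)
      [Ax] p3 ⊢ p3
    [∨I₁] p3, p1 ⊢ (p3 ∨ p2)
      [Wk] p3, p1 ⊢ p3
        [Ax] p3 ⊢ p3

Result: YES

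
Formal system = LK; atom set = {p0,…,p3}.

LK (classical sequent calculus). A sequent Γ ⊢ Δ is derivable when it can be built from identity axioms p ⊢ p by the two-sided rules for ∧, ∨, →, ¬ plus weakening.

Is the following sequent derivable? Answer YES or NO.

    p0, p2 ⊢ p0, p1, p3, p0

Derivation (root first):
[WR] p0, p2 ⊢ p0, p1, p3, p0
  [WR] p0, p2 ⊢ p0, p1, p3
    [WL] p0, p2 ⊢ p0, p1
      [WR] p0 ⊢ p0, p1
        [Ax] p0 ⊢ p0

Result: YES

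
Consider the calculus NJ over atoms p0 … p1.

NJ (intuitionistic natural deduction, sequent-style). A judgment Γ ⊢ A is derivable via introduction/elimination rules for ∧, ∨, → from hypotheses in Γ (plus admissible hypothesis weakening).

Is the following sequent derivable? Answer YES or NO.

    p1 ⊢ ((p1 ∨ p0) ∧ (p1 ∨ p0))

Derivation trace:
[∧I] p1 ⊢ ((p1 ∨ p0) ∧ (p1 ∨ p0))
  [∨I₁] p1 ⊢ (p1 ∨ p0)
    [Ax] p1 ⊢ p1
  [∨I₁] p1 ⊢ (p1 ∨ p0)
    [Ax] p1 ⊢ p1

Result: YES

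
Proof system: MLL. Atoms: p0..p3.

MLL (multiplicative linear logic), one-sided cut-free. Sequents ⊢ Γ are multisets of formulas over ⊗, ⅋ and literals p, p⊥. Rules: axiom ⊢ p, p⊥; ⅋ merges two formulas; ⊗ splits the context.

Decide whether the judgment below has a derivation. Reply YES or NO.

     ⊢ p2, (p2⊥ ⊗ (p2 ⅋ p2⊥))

Proof tree:
[⊗]  ⊢ p2, (p2⊥ ⊗ (p2 ⅋ p2⊥))
  [Ax]  ⊢ p2, p2⊥
  [⅋]  ⊢ (p2 ⅋ p2⊥)
    [Ax]  ⊢ p2, p2⊥

Result: YES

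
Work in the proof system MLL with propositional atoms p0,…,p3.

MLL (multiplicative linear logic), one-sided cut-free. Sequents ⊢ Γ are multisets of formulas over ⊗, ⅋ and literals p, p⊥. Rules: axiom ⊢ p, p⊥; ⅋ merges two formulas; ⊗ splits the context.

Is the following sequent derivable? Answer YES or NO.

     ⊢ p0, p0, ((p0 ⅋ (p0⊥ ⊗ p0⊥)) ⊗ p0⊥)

Derivation trace:
[⊗]  ⊢ p0, p0, ((p0 ⅋ (p0⊥ ⊗ p0⊥)) ⊗ p0⊥)
  [⅋]  ⊢ p0, (p0 ⅋ (p0⊥ ⊗ p0⊥))
    [⊗]  ⊢ p0, p0, (p0⊥ ⊗ p0⊥)
      [Ax]  ⊢ p0, p0⊥
      [Ax]  ⊢ p0, p0⊥
  [Ax]  ⊢ p0, p0⊥

Result: YES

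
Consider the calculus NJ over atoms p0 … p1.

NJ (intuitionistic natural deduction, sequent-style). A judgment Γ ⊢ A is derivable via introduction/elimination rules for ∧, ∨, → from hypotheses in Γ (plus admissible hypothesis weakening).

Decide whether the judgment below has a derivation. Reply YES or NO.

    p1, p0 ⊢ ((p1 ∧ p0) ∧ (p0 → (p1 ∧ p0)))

Proof tree:
[∧I] p1, p0 ⊢ ((p1 ∧ p0) ∧ (p0 → (p1 ∧ p0)))
  [∧I] p1, p0 ⊢ (p1 ∧ p0)
    [Ax] p1 ⊢ p1
    [Ax] p0 ⊢ p0
  [→I] p1 ⊢ (p0 → (p1 ∧ p0))
    [∧I] p1, p0 ⊢ (p1 ∧ p0)
      [Ax] p1 ⊢ p1
      [Ax] p0 ⊢ p0

Result: YES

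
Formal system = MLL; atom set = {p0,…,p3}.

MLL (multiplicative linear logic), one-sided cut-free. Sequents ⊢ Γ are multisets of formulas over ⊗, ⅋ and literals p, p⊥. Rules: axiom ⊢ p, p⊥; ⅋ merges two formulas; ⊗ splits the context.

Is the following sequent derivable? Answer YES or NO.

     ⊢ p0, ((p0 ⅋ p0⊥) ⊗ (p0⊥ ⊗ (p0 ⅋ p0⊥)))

Derivation (root first):
[⊗]  ⊢ p0, ((p0 ⅋ p0⊥) ⊗ (p0⊥ ⊗ (p0 ⅋ p0⊥)))
  [⅋]  ⊢ (p0 ⅋ p0⊥)
    [Ax]  ⊢ p0, p0⊥
  [⊗]  ⊢ p0, (p0⊥ ⊗ (p0 ⅋ p0⊥))
    [Ax]  ⊢ p0, p0⊥
    [⅋]  ⊢ (p0 ⅋ p0⊥)
      [Ax]  ⊢ p0, p0⊥

Result: YES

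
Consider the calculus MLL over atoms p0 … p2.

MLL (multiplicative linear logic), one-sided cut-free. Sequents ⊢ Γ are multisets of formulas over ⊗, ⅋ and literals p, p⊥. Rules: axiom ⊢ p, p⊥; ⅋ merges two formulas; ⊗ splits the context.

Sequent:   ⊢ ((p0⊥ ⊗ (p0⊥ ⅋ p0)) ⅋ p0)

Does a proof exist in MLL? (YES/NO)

Proof tree:
[⅋]  ⊢ ((p0⊥ ⊗ (p0⊥ ⅋ p0)) ⅋ p0)
  [⊗]  ⊢ p0, (p0⊥ ⊗ (p0⊥ ⅋ p0))
    [Ax]  ⊢ p0, p0⊥
    [⅋]  ⊢ (p0⊥ ⅋ p0)
      [Ax]  ⊢ p0, p0⊥

Result: YES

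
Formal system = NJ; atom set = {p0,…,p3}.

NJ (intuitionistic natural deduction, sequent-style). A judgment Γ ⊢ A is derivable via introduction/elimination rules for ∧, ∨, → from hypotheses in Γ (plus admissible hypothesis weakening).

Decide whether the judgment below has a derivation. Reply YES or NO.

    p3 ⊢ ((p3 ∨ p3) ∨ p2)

Derivation (root first):
[∨I₁] p3 ⊢ ((p3 ∨ p3) ∨ p2)
  [∨I₂] p3 ⊢ (p3 ∨ p3)
    [Ax] p3 ⊢ p3

Result: YES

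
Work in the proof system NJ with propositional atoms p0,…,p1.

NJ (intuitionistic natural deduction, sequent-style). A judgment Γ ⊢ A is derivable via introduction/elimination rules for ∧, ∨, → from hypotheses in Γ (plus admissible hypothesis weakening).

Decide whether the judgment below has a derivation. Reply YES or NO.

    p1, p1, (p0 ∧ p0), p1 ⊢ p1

Derivation trace:
[Wk] p1, p1, (p0 ∧ p0), p1 ⊢ p1
  [Wk] p1, p1, (p0 ∧ p0) ⊢ p1
    [Wk] p1, p1 ⊢ p1
      [Ax] p1 ⊢ p1

Result: YES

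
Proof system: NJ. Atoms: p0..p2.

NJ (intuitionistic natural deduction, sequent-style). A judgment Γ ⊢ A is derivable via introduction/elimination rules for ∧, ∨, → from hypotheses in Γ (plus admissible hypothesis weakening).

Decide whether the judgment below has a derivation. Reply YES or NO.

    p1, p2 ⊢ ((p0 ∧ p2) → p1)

Derivation (root first):
[Wk] p1, p2 ⊢ ((p0 ∧ p2) → p1)
  [→I] p1 ⊢ ((p0 ∧ p2) → p1)
    [Wk] p1, (p0 ∧ p2) ⊢ p1
      [Ax] p1 ⊢ p1

Result: YES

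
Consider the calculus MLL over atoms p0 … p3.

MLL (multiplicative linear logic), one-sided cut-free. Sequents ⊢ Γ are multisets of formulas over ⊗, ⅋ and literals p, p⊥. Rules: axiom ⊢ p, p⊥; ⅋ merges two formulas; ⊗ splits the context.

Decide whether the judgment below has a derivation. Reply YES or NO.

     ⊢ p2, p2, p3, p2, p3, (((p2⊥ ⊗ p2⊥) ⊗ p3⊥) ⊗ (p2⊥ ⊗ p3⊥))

Derivation (root first):
[⊗]  ⊢ p2, p2, p3, p2, p3, (((p2⊥ ⊗ p2⊥) ⊗ p3⊥) ⊗ (p2⊥ ⊗ p3⊥))
  [⊗]  ⊢ p2, p2, p3, ((p2⊥ ⊗ p2⊥) ⊗ p3⊥)
    [⊗]  ⊢ p2, p2, (p2⊥ ⊗ p2⊥)
      [Ax]  ⊢ p2, p2⊥
      [Ax]  ⊢ p2, p2⊥
    [Ax]  ⊢ p3, p3⊥
  [⊗]  ⊢ p2, p3, (p2⊥ ⊗ p3⊥)
    [Ax]  ⊢ p2, p2⊥
    [Ax]  ⊢ p3, p3⊥

Result: YES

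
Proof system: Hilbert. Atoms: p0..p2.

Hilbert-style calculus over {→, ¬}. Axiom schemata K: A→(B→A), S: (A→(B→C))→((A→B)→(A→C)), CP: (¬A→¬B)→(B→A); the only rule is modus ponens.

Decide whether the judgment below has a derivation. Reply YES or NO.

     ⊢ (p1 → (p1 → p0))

Truth-table refutation:
  v=000: Γ:[] Δ:[(p1 → (p1 → p0))=T] refutes=False
  v=001: Γ:[] Δ:[(p1 → (p1 → p0))=T] refutes=False
  v=010: Γ:[] Δ:[(p1 → (p1 → p0))=F] refutes=True  ← countermodel

Result: NO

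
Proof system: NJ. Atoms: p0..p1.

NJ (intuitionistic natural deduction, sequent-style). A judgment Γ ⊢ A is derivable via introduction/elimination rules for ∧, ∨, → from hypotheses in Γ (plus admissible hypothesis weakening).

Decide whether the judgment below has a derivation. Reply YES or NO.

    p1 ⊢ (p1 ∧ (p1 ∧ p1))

Derivation (root first):
[∧I] p1 ⊢ (p1 ∧ (p1 ∧ p1))
  [Ax] p1 ⊢ p1
  [∧I] p1 ⊢ (p1 ∧ p1)
    [Ax] p1 ⊢ p1
    [Ax] p1 ⊢ p1

Result: YES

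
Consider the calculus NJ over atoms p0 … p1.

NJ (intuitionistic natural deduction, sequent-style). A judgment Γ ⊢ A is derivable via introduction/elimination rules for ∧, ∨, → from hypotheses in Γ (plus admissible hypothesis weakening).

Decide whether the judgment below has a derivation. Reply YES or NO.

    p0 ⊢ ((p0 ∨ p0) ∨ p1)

Proof tree:
[∨I₁] p0 ⊢ ((p0 ∨ p0) ∨ p1)
  [∨I₁] p0 ⊢ (p0 ∨ p0)
    [Ax] p0 ⊢ p0

Result: YES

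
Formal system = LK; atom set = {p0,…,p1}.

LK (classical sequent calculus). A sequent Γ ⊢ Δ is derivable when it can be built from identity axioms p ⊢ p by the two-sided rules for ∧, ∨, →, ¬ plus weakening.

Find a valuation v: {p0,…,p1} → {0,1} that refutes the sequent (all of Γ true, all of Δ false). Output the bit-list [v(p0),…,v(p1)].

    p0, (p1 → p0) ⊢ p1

Search for a countermodel by truth-table:
  v=00: Γ:[p0=F, (p1 → p0)=T] Δ:[p1=F] refutes=False
  v=01: Γ:[p0=F, (p1 → p0)=F] Δ:[p1=T] refutes=False
  v=10: Γ:[p0=T, (p1 → p0)=T] Δ:[p1=F] refutes=True  ← countermodel

Result: [1, 0]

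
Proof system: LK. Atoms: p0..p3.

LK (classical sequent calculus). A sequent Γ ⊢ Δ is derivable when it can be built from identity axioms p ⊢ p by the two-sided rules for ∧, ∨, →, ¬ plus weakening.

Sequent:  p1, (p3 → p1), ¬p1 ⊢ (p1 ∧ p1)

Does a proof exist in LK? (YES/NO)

Derivation (root first):
[¬L] p1, (p3 → p1), ¬p1 ⊢ (p1 ∧ p1)
  [→L] p1, (p3 → p1) ⊢ p1, (p1 ∧ p1)
    [WR] p1 ⊢ p1, p3
      [Ax] p1 ⊢ p1
    [∧R] p1 ⊢ (p1 ∧ p1)
      [Ax] p1 ⊢ p1
      [Ax] p1 ⊢ p1

Result: YES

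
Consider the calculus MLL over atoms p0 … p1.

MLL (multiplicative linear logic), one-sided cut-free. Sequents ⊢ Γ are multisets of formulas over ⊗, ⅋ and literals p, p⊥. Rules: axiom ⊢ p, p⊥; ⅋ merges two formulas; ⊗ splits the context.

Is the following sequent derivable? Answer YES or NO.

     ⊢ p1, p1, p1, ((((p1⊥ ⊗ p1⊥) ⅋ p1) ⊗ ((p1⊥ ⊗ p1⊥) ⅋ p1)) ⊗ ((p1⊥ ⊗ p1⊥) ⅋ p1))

Derivation (root first):
[⊗]  ⊢ p1, p1, p1, ((((p1⊥ ⊗ p1⊥) ⅋ p1) ⊗ ((p1⊥ ⊗ p1⊥) ⅋ p1)) ⊗ ((p1⊥ ⊗ p1⊥) ⅋ p1))
  [⊗]  ⊢ p1, p1, (((p1⊥ ⊗ p1⊥) ⅋ p1) ⊗ ((p1⊥ ⊗ p1⊥) ⅋ p1))
    [⅋]  ⊢ p1, ((p1⊥ ⊗ p1⊥) ⅋ p1)
      [⊗]  ⊢ p1, p1, (p1⊥ ⊗ p1⊥)
        [Ax]  ⊢ p1, p1⊥
        [Ax]  ⊢ p1, p1⊥
    [⅋]  ⊢ p1, ((p1⊥ ⊗ p1⊥) ⅋ p1)
      [⊗]  ⊢ p1, p1, (p1⊥ ⊗ p1⊥)
        [Ax]  ⊢ p1, p1⊥
        [Ax]  ⊢ p1, p1⊥
  [⅋]  ⊢ p1, ((p1⊥ ⊗ p1⊥) ⅋ p1)
    [⊗]  ⊢ p1, p1, (p1⊥ ⊗ p1⊥)
      [Ax]  ⊢ p1, p1⊥
      [Ax]  ⊢ p1, p1⊥

Result: YES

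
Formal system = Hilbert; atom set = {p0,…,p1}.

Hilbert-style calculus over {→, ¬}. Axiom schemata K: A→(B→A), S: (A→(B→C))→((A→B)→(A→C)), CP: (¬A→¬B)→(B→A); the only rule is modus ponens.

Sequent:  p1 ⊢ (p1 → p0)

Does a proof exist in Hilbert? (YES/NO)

Truth-table refutation:
  v=00: Γ:[p1=F] Δ:[(p1 → p0)=T] refutes=False
  v=01: Γ:[p1=T] Δ:[(p1 → p0)=F] refutes=True  ← countermodel

Result: NO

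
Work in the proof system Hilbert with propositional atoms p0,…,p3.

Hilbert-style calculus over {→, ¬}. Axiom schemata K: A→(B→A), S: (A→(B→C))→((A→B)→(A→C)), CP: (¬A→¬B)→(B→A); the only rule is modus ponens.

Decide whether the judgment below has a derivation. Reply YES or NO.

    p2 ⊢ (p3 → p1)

Truth-table refutation:
  v=0000: Γ:[p2=F] Δ:[(p3 → p1)=T] refutes=False
  v=0001: Γ:[p2=F] Δ:[(p3 → p1)=F] refutes=False
  v=0010: Γ:[p2=T] Δ:[(p3 → p1)=T] refutes=False
  v=0011: Γ:[p2=T] Δ:[(p3 → p1)=F] refutes=True  ← countermodel

Result: NO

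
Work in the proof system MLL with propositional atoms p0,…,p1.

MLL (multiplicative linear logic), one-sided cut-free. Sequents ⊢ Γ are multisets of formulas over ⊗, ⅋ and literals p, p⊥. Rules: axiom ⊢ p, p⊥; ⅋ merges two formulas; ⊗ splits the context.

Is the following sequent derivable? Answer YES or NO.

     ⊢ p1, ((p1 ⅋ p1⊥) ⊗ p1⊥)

Derivation (root first):
[⊗]  ⊢ p1, ((p1 ⅋ p1⊥) ⊗ p1⊥)
  [⅋]  ⊢ (p1 ⅋ p1⊥)
    [Ax]  ⊢ p1, p1⊥
  [Ax]  ⊢ p1, p1⊥

Result: YES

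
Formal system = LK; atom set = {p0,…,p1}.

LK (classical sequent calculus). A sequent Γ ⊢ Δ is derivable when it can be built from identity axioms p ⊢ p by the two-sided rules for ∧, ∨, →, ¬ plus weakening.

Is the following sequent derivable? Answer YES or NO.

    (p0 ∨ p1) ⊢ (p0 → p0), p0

Derivation (root first):
[∨L] (p0 ∨ p1) ⊢ (p0 → p0), p0
  [Ax] p0 ⊢ p0
  [WL] p1 ⊢ (p0 → p0)
    [→R]  ⊢ (p0 → p0)
      [Ax] p0 ⊢ p0

Result: YES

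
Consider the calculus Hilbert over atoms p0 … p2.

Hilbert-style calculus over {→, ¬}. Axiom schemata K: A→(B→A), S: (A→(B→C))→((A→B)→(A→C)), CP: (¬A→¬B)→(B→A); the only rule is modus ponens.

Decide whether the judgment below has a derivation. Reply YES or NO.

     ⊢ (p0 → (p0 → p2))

Enumerate valuations to refute Γ ⊢ Δ:
  v=000: Γ:[] Δ:[(p0 → (p0 → p2))=T] refutes=False
  v=001: Γ:[] Δ:[(p0 → (p0 → p2))=T] refutes=False
  v=010: Γ:[] Δ:[(p0 → (p0 → p2))=T] refutes=False
  v=011: Γ:[] Δ:[(p0 → (p0 → p2))=T] refutes=False
  v=100: Γ:[] Δ:[(p0 → (p0 → p2))=F] refutes=True  ← countermodel

Result: NO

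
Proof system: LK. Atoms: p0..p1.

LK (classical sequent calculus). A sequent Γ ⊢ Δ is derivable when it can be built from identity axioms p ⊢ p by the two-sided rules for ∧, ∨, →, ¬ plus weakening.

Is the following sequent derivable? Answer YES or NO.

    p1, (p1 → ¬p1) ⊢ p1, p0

Derivation (root first):
[→L] p1, (p1 → ¬p1) ⊢ p1, p0
  [WR] p1 ⊢ p1, p0, p1
    [WR] p1 ⊢ p1, p0
      [Ax] p1 ⊢ p1
  [¬L] p1, ¬p1 ⊢ 
    [Ax] p1 ⊢ p1

Result: YES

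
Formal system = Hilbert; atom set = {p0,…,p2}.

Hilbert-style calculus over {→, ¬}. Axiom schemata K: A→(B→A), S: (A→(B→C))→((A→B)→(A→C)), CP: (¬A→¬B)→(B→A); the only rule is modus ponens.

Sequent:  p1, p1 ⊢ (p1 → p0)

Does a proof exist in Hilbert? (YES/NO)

Search for a countermodel by truth-table:
  v=000: Γ:[p1=F, p1=F] Δ:[(p1 → p0)=T] refutes=False
  v=001: Γ:[p1=F, p1=F] Δ:[(p1 → p0)=T] refutes=False
  v=010: Γ:[p1=T, p1=T] Δ:[(p1 → p0)=F] refutes=True  ← countermodel

Result: NO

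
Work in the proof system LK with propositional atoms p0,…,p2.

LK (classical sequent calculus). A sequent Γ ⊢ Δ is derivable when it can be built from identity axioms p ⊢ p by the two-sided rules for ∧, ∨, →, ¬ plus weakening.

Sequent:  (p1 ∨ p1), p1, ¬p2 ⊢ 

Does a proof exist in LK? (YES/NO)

Enumerate valuations to refute Γ ⊢ Δ:
  v=000: Γ:[(p1 ∨ p1)=F, p1=F, ¬p2=T] Δ:[] refutes=False
  v=001: Γ:[(p1 ∨ p1)=F, p1=F, ¬p2=F] Δ:[] refutes=False
  v=010: Γ:[(p1 ∨ p1)=T, p1=T, ¬p2=T] Δ:[] refutes=True  ← countermodel

Result: NO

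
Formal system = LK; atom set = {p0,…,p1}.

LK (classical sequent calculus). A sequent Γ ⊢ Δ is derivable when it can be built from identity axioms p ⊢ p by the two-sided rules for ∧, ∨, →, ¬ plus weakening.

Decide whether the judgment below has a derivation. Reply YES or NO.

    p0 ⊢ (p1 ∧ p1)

Search for a countermodel by truth-table:
  v=00: Γ:[p0=F] Δ:[(p1 ∧ p1)=F] refutes=False
  v=01: Γ:[p0=F] Δ:[(p1 ∧ p1)=T] refutes=False
  v=10: Γ:[p0=T] Δ:[(p1 ∧ p1)=F] refutes=True  ← countermodel

Result: NO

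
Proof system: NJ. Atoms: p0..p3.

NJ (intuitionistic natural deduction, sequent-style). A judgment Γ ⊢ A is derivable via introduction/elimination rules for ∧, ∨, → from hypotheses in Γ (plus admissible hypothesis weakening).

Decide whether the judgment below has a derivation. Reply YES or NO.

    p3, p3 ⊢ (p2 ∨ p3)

Derivation (root first):
[Wk] p3, p3 ⊢ (p2 ∨ p3)
  [∨I₂] p3 ⊢ (p2 ∨ p3)
    [Ax] p3 ⊢ p3

Result: YES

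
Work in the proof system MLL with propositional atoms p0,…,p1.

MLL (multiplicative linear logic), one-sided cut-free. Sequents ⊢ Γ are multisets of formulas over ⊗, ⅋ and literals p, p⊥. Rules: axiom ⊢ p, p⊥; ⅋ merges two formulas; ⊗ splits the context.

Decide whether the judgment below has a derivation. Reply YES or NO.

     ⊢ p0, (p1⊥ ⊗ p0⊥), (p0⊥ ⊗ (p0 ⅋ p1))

Derivation trace:
[⊗]  ⊢ p0, (p1⊥ ⊗ p0⊥), (p0⊥ ⊗ (p0 ⅋ p1))
  [Ax]  ⊢ p0, p0⊥
  [⅋]  ⊢ (p1⊥ ⊗ p0⊥), (p0 ⅋ p1)
    [⊗]  ⊢ p1, p0, (p1⊥ ⊗ p0⊥)
      [Ax]  ⊢ p1, p1⊥
      [Ax]  ⊢ p0, p0⊥

Result: YES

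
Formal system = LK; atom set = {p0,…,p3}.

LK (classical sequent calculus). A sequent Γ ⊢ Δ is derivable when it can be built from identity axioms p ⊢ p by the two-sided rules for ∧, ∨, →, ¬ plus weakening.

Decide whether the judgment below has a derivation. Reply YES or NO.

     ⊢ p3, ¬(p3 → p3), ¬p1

Truth-table refutation:
  v=0000: Γ:[] Δ:[p3=F, ¬(p3 → p3)=F, ¬p1=T] refutes=False
  v=0001: Γ:[] Δ:[p3=T, ¬(p3 → p3)=F, ¬p1=T] refutes=False
  v=0010: Γ:[] Δ:[p3=F, ¬(p3 → p3)=F, ¬p1=T] refutes=False
  v=0011: Γ:[] Δ:[p3=T, ¬(p3 → p3)=F, ¬p1=T] refutes=False
  v=0100: Γ:[] Δ:[p3=F, ¬(p3 → p3)=F, ¬p1=F] refutes=True  ← countermodel

Result: NO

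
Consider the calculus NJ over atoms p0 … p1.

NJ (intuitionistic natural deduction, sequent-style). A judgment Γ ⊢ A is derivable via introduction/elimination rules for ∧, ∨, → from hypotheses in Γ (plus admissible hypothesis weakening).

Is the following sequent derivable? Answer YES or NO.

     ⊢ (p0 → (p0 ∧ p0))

Derivation trace:
[→I]  ⊢ (p0 → (p0 ∧ p0))
  [∧I] p0 ⊢ (p0 ∧ p0)
    [Ax] p0 ⊢ p0
    [Ax] p0 ⊢ p0

Result: YES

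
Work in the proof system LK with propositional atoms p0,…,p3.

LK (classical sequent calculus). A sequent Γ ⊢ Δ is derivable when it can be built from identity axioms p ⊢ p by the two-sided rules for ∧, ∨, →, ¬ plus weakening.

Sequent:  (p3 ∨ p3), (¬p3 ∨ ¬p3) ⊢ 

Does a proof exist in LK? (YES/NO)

Derivation (root first):
[∨L] (p3 ∨ p3), (¬p3 ∨ ¬p3) ⊢ 
  [¬L] (p3 ∨ p3), ¬p3 ⊢ 
    [∨L] (p3 ∨ p3) ⊢ p3
      [Ax] p3 ⊢ p3
      [Ax] p3 ⊢ p3
  [¬L] (p3 ∨ p3), ¬p3 ⊢ 
    [∨L] (p3 ∨ p3) ⊢ p3
      [Ax] p3 ⊢ p3
      [Ax] p3 ⊢ p3

Result: YES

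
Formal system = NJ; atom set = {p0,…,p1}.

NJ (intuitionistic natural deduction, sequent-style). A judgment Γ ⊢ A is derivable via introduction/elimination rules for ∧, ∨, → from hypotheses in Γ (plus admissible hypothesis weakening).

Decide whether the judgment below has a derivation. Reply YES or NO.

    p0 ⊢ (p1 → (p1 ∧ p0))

Proof tree:
[→I] p0 ⊢ (p1 → (p1 ∧ p0))
  [∧I] p1, p0 ⊢ (p1 ∧ p0)
    [Ax] p1 ⊢ p1
    [Ax] p0 ⊢ p0

Result: YES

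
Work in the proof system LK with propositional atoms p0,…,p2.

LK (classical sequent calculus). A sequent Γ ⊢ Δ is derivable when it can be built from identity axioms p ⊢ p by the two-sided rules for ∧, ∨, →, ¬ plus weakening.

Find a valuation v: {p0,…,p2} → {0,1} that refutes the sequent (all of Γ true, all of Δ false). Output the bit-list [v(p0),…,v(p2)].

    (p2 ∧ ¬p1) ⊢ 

Enumerate valuations to refute Γ ⊢ Δ:
  v=000: Γ:[(p2 ∧ ¬p1)=F] Δ:[] refutes=False
  v=001: Γ:[(p2 ∧ ¬p1)=T] Δ:[] refutes=True  ← countermodel

Result: [0, 0, 1]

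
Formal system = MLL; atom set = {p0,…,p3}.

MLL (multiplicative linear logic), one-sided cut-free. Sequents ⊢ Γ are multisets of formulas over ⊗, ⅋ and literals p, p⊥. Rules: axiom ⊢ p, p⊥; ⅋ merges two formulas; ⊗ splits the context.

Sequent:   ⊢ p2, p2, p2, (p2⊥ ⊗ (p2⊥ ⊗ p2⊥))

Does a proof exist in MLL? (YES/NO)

Derivation trace:
[⊗]  ⊢ p2, p2, p2, (p2⊥ ⊗ (p2⊥ ⊗ p2⊥))
  [Ax]  ⊢ p2, p2⊥
  [⊗]  ⊢ p2, p2, (p2⊥ ⊗ p2⊥)
    [Ax]  ⊢ p2, p2⊥
    [Ax]  ⊢ p2, p2⊥

Result: YES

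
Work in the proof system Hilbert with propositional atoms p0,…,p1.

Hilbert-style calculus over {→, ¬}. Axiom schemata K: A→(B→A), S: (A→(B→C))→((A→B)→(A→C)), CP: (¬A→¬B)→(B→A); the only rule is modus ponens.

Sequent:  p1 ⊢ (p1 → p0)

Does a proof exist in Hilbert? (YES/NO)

Enumerate valuations to refute Γ ⊢ Δ:
  v=00: Γ:[p1=F] Δ:[(p1 → p0)=T] refutes=False
  v=01: Γ:[p1=T] Δ:[(p1 → p0)=F] refutes=True  ← countermodel

Result: NO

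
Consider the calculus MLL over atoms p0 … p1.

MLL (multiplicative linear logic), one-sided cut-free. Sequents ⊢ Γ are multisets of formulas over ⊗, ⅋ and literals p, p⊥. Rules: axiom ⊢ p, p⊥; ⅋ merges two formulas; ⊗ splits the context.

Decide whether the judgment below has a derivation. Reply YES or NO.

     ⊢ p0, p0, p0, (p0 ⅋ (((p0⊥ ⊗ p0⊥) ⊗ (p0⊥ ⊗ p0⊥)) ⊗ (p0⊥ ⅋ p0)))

Derivation (root first):
[⅋]  ⊢ p0, p0, p0, (p0 ⅋ (((p0⊥ ⊗ p0⊥) ⊗ (p0⊥ ⊗ p0⊥)) ⊗ (p0⊥ ⅋ p0)))
  [⊗]  ⊢ p0, p0, p0, p0, (((p0⊥ ⊗ p0⊥) ⊗ (p0⊥ ⊗ p0⊥)) ⊗ (p0⊥ ⅋ p0))
    [⊗]  ⊢ p0, p0, p0, p0, ((p0⊥ ⊗ p0⊥) ⊗ (p0⊥ ⊗ p0⊥))
      [⊗]  ⊢ p0, p0, (p0⊥ ⊗ p0⊥)
        [Ax]  ⊢ p0, p0⊥
        [Ax]  ⊢ p0, p0⊥
      [⊗]  ⊢ p0, p0, (p0⊥ ⊗ p0⊥)
        [Ax]  ⊢ p0, p0⊥
        [Ax]  ⊢ p0, p0⊥
    [⅋]  ⊢ (p0⊥ ⅋ p0)
      [Ax]  ⊢ p0, p0⊥

Result: YES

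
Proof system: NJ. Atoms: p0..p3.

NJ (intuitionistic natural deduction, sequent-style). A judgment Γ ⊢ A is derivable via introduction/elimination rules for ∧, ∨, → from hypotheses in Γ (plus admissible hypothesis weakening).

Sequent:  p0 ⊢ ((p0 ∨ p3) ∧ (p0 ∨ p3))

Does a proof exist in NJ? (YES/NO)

Derivation trace:
[∧I] p0 ⊢ ((p0 ∨ p3) ∧ (p0 ∨ p3))
  [∨I₁] p0 ⊢ (p0 ∨ p3)
    [Ax] p0 ⊢ p0
  [∨I₁] p0 ⊢ (p0 ∨ p3)
    [Ax] p0 ⊢ p0

Result: YES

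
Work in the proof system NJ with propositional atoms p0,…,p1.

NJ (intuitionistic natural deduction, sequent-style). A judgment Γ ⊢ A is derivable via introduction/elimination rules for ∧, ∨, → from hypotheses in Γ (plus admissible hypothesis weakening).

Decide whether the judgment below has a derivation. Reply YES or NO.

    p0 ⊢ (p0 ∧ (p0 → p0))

Derivation trace:
[∧I] p0 ⊢ (p0 ∧ (p0 → p0))
  [Wk] p0, p0 ⊢ p0
    [Ax] p0 ⊢ p0
  [→I]  ⊢ (p0 → p0)
    [Ax] p0 ⊢ p0

Result: YES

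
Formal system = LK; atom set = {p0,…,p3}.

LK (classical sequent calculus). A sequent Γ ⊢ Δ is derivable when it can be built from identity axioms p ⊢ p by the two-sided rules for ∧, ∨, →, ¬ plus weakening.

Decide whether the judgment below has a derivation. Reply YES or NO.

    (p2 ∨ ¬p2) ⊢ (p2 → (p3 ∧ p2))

Enumerate valuations to refute Γ ⊢ Δ:
  v=0000: Γ:[(p2 ∨ ¬p2)=T] Δ:[(p2 → (p3 ∧ p2))=T] refutes=False
  v=0001: Γ:[(p2 ∨ ¬p2)=T] Δ:[(p2 → (p3 ∧ p2))=T] refutes=False
  v=0010: Γ:[(p2 ∨ ¬p2)=T] Δ:[(p2 → (p3 ∧ p2))=F] refutes=True  ← countermodel

Result: NO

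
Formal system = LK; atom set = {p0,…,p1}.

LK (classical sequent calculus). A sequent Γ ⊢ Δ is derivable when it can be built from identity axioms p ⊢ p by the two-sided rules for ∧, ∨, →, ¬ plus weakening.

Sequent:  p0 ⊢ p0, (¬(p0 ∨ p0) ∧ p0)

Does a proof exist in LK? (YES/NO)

Derivation (root first):
[∧R] p0 ⊢ p0, (¬(p0 ∨ p0) ∧ p0)
  [¬R]  ⊢ p0, ¬(p0 ∨ p0)
    [∨L] (p0 ∨ p0) ⊢ p0
      [Ax] p0 ⊢ p0
      [Ax] p0 ⊢ p0
  [Ax] p0 ⊢ p0

Result: YES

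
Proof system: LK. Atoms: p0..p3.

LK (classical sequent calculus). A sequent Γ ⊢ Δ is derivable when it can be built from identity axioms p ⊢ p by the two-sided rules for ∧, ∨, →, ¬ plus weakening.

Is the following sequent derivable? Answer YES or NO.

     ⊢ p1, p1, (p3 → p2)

Enumerate valuations to refute Γ ⊢ Δ:
  v=0000: Γ:[] Δ:[p1=F, p1=F, (p3 → p2)=T] refutes=False
  v=0001: Γ:[] Δ:[p1=F, p1=F, (p3 → p2)=F] refutes=True  ← countermodel

Result: NO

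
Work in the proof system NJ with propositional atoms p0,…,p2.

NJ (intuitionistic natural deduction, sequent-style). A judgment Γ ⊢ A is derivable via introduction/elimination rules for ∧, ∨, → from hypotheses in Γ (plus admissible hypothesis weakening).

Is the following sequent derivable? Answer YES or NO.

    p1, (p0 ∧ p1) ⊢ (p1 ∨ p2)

Proof tree:
[∨I₁] p1, (p0 ∧ p1) ⊢ (p1 ∨ p2)
  [Wk] p1, (p0 ∧ p1) ⊢ p1
    [Ax] p1 ⊢ p1

Result: YES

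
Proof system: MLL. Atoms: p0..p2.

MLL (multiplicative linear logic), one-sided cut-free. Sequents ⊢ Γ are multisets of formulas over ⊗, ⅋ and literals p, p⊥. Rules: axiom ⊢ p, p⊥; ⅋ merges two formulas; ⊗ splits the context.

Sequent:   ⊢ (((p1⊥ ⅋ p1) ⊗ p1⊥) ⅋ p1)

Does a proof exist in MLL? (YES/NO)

Derivation trace:
[⅋]  ⊢ (((p1⊥ ⅋ p1) ⊗ p1⊥) ⅋ p1)
  [⊗]  ⊢ p1, ((p1⊥ ⅋ p1) ⊗ p1⊥)
    [⅋]  ⊢ (p1⊥ ⅋ p1)
      [Ax]  ⊢ p1, p1⊥
    [Ax]  ⊢ p1, p1⊥

Result: YES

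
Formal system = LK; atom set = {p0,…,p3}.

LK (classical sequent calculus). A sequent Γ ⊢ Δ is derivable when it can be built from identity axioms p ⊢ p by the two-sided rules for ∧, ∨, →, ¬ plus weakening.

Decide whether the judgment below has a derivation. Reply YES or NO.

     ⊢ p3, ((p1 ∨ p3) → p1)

Proof tree:
[→R]  ⊢ p3, ((p1 ∨ p3) → p1)
  [∨L] (p1 ∨ p3) ⊢ p1, p3
    [Ax] p1 ⊢ p1
    [Ax] p3 ⊢ p3

Result: YES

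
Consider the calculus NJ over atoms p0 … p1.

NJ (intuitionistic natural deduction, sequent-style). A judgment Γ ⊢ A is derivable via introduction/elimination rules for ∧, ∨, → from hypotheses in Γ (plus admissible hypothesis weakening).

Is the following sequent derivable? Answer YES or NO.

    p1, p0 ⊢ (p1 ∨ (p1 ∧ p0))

Derivation (root first):
[∨I₂] p1, p0 ⊢ (p1 ∨ (p1 ∧ p0))
  [∧I] p1, p0 ⊢ (p1 ∧ p0)
    [Ax] p1 ⊢ p1
    [Ax] p0 ⊢ p0

Result: YES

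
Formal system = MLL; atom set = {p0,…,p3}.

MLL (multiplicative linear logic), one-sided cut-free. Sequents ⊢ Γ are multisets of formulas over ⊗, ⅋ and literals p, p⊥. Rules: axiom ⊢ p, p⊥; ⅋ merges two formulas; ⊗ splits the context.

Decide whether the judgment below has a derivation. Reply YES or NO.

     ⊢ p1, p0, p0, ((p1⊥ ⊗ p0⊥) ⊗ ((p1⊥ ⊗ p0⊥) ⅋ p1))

Proof tree:
[⊗]  ⊢ p1, p0, p0, ((p1⊥ ⊗ p0⊥) ⊗ ((p1⊥ ⊗ p0⊥) ⅋ p1))
  [⊗]  ⊢ p1, p0, (p1⊥ ⊗ p0⊥)
    [Ax]  ⊢ p1, p1⊥
    [Ax]  ⊢ p0, p0⊥
  [⅋]  ⊢ p0, ((p1⊥ ⊗ p0⊥) ⅋ p1)
    [⊗]  ⊢ p1, p0, (p1⊥ ⊗ p0⊥)
      [Ax]  ⊢ p1, p1⊥
      [Ax]  ⊢ p0, p0⊥

Result: YES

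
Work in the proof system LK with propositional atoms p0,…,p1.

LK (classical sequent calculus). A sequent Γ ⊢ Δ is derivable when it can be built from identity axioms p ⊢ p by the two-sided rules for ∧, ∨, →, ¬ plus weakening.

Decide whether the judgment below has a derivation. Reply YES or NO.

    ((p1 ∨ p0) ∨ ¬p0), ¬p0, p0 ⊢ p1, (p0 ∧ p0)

Derivation (root first):
[∧R] ((p1 ∨ p0) ∨ ¬p0), ¬p0, p0 ⊢ p1, (p0 ∧ p0)
  [¬L] p0, ¬p0 ⊢ p0
    [WR] p0 ⊢ p0, p0
      [Ax] p0 ⊢ p0
  [∨L] p0, ((p1 ∨ p0) ∨ ¬p0) ⊢ p1, p0
    [∨L] (p1 ∨ p0) ⊢ p1, p0
      [Ax] p1 ⊢ p1
      [WR] p0 ⊢ p0, p1
        [Ax] p0 ⊢ p0
    [¬L] p0, ¬p0 ⊢ 
      [Ax] p0 ⊢ p0

Result: YES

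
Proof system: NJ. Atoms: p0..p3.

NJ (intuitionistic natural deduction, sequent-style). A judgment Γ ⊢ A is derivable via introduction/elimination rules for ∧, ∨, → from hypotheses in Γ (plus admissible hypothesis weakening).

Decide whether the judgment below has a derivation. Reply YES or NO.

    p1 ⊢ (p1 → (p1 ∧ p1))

Derivation trace:
[→I] p1 ⊢ (p1 → (p1 ∧ p1))
  [Wk] p1, p1 ⊢ (p1 ∧ p1)
    [∧I] p1 ⊢ (p1 ∧ p1)
      [Ax] p1 ⊢ p1
      [Ax] p1 ⊢ p1

Result: YES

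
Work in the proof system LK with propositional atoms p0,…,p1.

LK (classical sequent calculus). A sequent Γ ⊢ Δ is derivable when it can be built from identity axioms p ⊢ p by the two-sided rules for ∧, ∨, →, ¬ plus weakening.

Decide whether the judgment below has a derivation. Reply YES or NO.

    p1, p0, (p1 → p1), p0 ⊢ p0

Derivation trace:
[WL] p1, p0, (p1 → p1), p0 ⊢ p0
  [→L] p1, p0, (p1 → p1) ⊢ p0
    [Ax] p1 ⊢ p1
    [WL] p0, p1 ⊢ p0
      [Ax] p0 ⊢ p0

Result: YES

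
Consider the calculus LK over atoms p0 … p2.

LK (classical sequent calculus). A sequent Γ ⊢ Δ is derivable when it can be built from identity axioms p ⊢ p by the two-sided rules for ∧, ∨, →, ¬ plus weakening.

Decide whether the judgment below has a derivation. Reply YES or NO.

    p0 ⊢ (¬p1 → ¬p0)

Enumerate valuations to refute Γ ⊢ Δ:
  v=000: Γ:[p0=F] Δ:[(¬p1 → ¬p0)=T] refutes=False
  v=001: Γ:[p0=F] Δ:[(¬p1 → ¬p0)=T] refutes=False
  v=010: Γ:[p0=F] Δ:[(¬p1 → ¬p0)=T] refutes=False
  v=011: Γ:[p0=F] Δ:[(¬p1 → ¬p0)=T] refutes=False
  v=100: Γ:[p0=T] Δ:[(¬p1 → ¬p0)=F] refutes=True  ← countermodel

Result: NO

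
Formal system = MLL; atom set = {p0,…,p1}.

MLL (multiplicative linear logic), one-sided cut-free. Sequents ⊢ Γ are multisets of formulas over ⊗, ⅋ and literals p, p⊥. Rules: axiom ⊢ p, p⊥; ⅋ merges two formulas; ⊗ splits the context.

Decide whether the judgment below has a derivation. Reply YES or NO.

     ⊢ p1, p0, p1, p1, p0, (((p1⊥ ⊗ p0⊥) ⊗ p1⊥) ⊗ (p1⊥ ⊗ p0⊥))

Derivation trace:
[⊗]  ⊢ p1, p0, p1, p1, p0, (((p1⊥ ⊗ p0⊥) ⊗ p1⊥) ⊗ (p1⊥ ⊗ p0⊥))
  [⊗]  ⊢ p1, p0, p1, ((p1⊥ ⊗ p0⊥) ⊗ p1⊥)
    [⊗]  ⊢ p1, p0, (p1⊥ ⊗ p0⊥)
      [Ax]  ⊢ p1, p1⊥
      [Ax]  ⊢ p0, p0⊥
    [Ax]  ⊢ p1, p1⊥
  [⊗]  ⊢ p1, p0, (p1⊥ ⊗ p0⊥)
    [Ax]  ⊢ p1, p1⊥
    [Ax]  ⊢ p0, p0⊥

Result: YES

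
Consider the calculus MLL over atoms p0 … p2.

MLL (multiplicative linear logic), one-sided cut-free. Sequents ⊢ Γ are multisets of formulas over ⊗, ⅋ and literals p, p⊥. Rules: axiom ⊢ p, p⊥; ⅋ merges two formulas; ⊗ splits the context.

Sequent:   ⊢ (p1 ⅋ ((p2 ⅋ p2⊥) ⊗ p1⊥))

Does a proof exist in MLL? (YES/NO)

Derivation (root first):
[⅋]  ⊢ (p1 ⅋ ((p2 ⅋ p2⊥) ⊗ p1⊥))
  [⊗]  ⊢ p1, ((p2 ⅋ p2⊥) ⊗ p1⊥)
    [⅋]  ⊢ (p2 ⅋ p2⊥)
      [Ax]  ⊢ p2, p2⊥
    [Ax]  ⊢ p1, p1⊥

Result: YES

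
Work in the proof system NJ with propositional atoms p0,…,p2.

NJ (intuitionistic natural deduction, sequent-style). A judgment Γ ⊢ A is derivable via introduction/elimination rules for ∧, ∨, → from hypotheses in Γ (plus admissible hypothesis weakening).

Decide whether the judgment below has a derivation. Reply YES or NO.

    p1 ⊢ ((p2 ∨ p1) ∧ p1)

Proof tree:
[∧I] p1 ⊢ ((p2 ∨ p1) ∧ p1)
  [∨I₂] p1 ⊢ (p2 ∨ p1)
    [Ax] p1 ⊢ p1
  [Wk] p1, p1 ⊢ p1
    [Ax] p1 ⊢ p1

Result: YES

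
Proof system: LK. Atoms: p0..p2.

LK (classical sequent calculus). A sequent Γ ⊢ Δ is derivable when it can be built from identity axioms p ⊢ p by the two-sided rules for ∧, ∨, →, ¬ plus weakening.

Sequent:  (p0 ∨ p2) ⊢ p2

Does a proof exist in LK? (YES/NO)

Search for a countermodel by truth-table:
  v=000: Γ:[(p0 ∨ p2)=F] Δ:[p2=F] refutes=False
  v=001: Γ:[(p0 ∨ p2)=T] Δ:[p2=T] refutes=False
  v=010: Γ:[(p0 ∨ p2)=F] Δ:[p2=F] refutes=False
  v=011: Γ:[(p0 ∨ p2)=T] Δ:[p2=T] refutes=False
  v=100: Γ:[(p0 ∨ p2)=T] Δ:[p2=F] refutes=True  ← countermodel

Result: NO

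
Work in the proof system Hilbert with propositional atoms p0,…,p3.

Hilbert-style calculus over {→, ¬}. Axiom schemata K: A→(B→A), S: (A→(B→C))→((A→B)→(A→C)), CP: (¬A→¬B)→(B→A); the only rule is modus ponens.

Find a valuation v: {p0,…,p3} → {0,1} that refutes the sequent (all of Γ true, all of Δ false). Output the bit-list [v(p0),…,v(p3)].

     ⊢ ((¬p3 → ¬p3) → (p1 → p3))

Truth-table refutation:
  v=0000: Γ:[] Δ:[((¬p3 → ¬p3) → (p1 → p3))=T] refutes=False
  v=0001: Γ:[] Δ:[((¬p3 → ¬p3) → (p1 → p3))=T] refutes=False
  v=0010: Γ:[] Δ:[((¬p3 → ¬p3) → (p1 → p3))=T] refutes=False
  v=0011: Γ:[] Δ:[((¬p3 → ¬p3) → (p1 → p3))=T] refutes=False
  v=0100: Γ:[] Δ:[((¬p3 → ¬p3) → (p1 → p3))=F] refutes=True  ← countermodel

Result: [0, 1, 0, 0]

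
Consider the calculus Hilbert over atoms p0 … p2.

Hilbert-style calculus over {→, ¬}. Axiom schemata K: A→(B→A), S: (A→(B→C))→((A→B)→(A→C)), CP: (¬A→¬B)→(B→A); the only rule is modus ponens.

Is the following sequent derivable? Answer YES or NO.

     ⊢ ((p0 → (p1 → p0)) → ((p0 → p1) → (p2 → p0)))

Enumerate valuations to refute Γ ⊢ Δ:
  v=000: Γ:[] Δ:[((p0 → (p1 → p0)) → ((p0 → p1) → (p2 → p0)))=T] refutes=False
  v=001: Γ:[] Δ:[((p0 → (p1 → p0)) → ((p0 → p1) → (p2 → p0)))=F] refutes=True  ← countermodel

Result: NO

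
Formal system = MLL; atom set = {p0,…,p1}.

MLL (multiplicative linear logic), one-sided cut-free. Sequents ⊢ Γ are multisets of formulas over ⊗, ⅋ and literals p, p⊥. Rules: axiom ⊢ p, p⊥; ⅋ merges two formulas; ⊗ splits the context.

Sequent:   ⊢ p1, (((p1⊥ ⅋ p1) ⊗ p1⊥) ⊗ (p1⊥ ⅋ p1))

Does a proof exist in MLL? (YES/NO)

Derivation trace:
[⊗]  ⊢ p1, (((p1⊥ ⅋ p1) ⊗ p1⊥) ⊗ (p1⊥ ⅋ p1))
  [⊗]  ⊢ p1, ((p1⊥ ⅋ p1) ⊗ p1⊥)
    [⅋]  ⊢ (p1⊥ ⅋ p1)
      [Ax]  ⊢ p1, p1⊥
    [Ax]  ⊢ p1, p1⊥
  [⅋]  ⊢ (p1⊥ ⅋ p1)
    [Ax]  ⊢ p1, p1⊥

Result: YES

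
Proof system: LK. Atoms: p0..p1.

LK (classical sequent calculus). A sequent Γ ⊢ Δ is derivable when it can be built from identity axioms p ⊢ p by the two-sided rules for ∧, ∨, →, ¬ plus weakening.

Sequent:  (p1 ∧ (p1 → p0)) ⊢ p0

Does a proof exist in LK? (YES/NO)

Proof tree:
[∧L] (p1 ∧ (p1 → p0)) ⊢ p0
  [→L] p1, (p1 → p0) ⊢ p0
    [Ax] p1 ⊢ p1
    [Ax] p0 ⊢ p0

Result: YES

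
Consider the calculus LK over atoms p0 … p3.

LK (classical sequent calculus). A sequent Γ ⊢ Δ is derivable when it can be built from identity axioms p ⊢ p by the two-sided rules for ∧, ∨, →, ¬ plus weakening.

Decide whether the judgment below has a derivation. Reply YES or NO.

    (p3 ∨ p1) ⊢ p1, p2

Truth-table refutation:
  v=0000: Γ:[(p3 ∨ p1)=F] Δ:[p1=F, p2=F] refutes=False
  v=0001: Γ:[(p3 ∨ p1)=T] Δ:[p1=F, p2=F] refutes=True  ← countermodel

Result: NO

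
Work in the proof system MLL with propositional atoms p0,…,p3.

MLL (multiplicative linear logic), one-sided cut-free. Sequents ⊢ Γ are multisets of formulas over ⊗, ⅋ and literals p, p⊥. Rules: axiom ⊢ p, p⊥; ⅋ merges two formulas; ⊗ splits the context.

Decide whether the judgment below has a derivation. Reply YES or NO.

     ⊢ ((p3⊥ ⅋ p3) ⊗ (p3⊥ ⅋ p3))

Proof tree:
[⊗]  ⊢ ((p3⊥ ⅋ p3) ⊗ (p3⊥ ⅋ p3))
  [⅋]  ⊢ (p3⊥ ⅋ p3)
    [Ax]  ⊢ p3, p3⊥
  [⅋]  ⊢ (p3⊥ ⅋ p3)
    [Ax]  ⊢ p3, p3⊥

Result: YES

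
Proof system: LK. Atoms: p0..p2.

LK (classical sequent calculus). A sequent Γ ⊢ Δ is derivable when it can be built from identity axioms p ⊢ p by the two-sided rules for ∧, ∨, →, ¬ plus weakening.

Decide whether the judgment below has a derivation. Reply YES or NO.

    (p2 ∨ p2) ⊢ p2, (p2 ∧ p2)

Derivation (root first):
[∨L] (p2 ∨ p2) ⊢ p2, (p2 ∧ p2)
  [∧R] p2 ⊢ (p2 ∧ p2)
    [Ax] p2 ⊢ p2
    [Ax] p2 ⊢ p2
  [Ax] p2 ⊢ p2

Result: YES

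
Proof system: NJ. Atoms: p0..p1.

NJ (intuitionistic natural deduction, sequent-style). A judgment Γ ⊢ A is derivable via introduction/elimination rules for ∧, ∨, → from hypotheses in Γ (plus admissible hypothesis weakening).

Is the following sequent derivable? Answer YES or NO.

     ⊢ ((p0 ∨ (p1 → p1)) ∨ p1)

Derivation trace:
[∨I₁]  ⊢ ((p0 ∨ (p1 → p1)) ∨ p1)
  [∨I₂]  ⊢ (p0 ∨ (p1 → p1))
    [→I]  ⊢ (p1 → p1)
      [Ax] p1 ⊢ p1

Result: YES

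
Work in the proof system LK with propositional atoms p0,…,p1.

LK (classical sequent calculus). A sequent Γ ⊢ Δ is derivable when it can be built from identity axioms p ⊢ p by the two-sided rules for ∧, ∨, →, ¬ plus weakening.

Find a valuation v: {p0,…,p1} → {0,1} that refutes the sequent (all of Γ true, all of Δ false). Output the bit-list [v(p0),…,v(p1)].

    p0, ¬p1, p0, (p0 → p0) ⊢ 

Search for a countermodel by truth-table:
  v=00: Γ:[p0=F, ¬p1=T, p0=F, (p0 → p0)=T] Δ:[] refutes=False
  v=01: Γ:[p0=F, ¬p1=F, p0=F, (p0 → p0)=T] Δ:[] refutes=False
  v=10: Γ:[p0=T, ¬p1=T, p0=T, (p0 → p0)=T] Δ:[] refutes=True  ← countermodel

Result: [1, 0]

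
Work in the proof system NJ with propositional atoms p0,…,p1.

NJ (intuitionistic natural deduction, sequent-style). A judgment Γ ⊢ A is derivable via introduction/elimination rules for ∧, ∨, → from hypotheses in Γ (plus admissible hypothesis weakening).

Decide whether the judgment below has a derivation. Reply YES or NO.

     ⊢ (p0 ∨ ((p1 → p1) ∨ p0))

Derivation trace:
[∨I₂]  ⊢ (p0 ∨ ((p1 → p1) ∨ p0))
  [∨I₁]  ⊢ ((p1 → p1) ∨ p0)
    [→I]  ⊢ (p1 → p1)
      [Ax] p1 ⊢ p1

Result: YES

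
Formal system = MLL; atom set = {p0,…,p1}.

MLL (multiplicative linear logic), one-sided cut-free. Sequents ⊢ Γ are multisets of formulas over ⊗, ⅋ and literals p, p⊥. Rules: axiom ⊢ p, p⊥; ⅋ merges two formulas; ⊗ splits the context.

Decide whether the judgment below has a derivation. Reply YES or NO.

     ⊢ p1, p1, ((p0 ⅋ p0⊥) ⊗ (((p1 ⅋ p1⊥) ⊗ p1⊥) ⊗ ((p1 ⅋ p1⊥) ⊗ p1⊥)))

Proof tree:
[⊗]  ⊢ p1, p1, ((p0 ⅋ p0⊥) ⊗ (((p1 ⅋ p1⊥) ⊗ p1⊥) ⊗ ((p1 ⅋ p1⊥) ⊗ p1⊥)))
  [⅋]  ⊢ (p0 ⅋ p0⊥)
    [Ax]  ⊢ p0, p0⊥
  [⊗]  ⊢ p1, p1, (((p1 ⅋ p1⊥) ⊗ p1⊥) ⊗ ((p1 ⅋ p1⊥) ⊗ p1⊥))
    [⊗]  ⊢ p1, ((p1 ⅋ p1⊥) ⊗ p1⊥)
      [⅋]  ⊢ (p1 ⅋ p1⊥)
        [Ax]  ⊢ p1, p1⊥
      [Ax]  ⊢ p1, p1⊥
    [⊗]  ⊢ p1, ((p1 ⅋ p1⊥) ⊗ p1⊥)
      [⅋]  ⊢ (p1 ⅋ p1⊥)
        [Ax]  ⊢ p1, p1⊥
      [Ax]  ⊢ p1, p1⊥

Result: YES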